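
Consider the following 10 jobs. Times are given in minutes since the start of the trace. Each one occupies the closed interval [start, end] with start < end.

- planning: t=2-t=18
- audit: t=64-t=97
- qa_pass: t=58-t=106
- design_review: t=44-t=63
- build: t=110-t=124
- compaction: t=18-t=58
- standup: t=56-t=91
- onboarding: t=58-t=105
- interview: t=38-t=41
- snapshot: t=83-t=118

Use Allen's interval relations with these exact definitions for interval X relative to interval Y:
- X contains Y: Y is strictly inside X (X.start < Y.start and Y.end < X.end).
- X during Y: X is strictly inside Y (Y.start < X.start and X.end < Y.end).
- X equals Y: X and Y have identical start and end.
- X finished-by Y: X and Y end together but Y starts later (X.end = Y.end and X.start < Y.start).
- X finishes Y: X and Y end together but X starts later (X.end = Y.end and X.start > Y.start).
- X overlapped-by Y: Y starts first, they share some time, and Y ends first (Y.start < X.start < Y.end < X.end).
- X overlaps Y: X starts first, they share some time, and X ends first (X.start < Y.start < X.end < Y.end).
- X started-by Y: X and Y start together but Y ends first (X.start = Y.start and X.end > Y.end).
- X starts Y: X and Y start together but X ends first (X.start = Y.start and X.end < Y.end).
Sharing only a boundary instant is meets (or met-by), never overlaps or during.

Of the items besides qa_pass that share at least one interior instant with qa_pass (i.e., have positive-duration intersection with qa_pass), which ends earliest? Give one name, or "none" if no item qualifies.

Target qa_pass = [t=58, t=106].
audit [t=64, t=97] → during → candidate.
build [t=110, t=124] → after → excluded.
compaction [t=18, t=58] → meets → excluded.
design_review [t=44, t=63] → overlaps → candidate.
interview [t=38, t=41] → before → excluded.
onboarding [t=58, t=105] → starts → candidate.
planning [t=2, t=18] → before → excluded.
snapshot [t=83, t=118] → overlapped-by → candidate.
standup [t=56, t=91] → overlaps → candidate.
Among candidates, earliest end is t=63 → design_review.

design_review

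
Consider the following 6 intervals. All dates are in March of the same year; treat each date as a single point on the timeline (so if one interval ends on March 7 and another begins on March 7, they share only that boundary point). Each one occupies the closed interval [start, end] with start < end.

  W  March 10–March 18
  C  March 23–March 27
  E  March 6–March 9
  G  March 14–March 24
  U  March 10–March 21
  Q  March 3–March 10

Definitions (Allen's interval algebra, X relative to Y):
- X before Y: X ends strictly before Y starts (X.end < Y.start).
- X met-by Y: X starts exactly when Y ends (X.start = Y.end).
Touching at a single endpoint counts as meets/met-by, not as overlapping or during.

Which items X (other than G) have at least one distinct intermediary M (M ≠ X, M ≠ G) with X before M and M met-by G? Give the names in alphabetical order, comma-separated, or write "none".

Target G = [March 14, March 24].
Intermediaries M with M met-by G: none.
Union: none.

none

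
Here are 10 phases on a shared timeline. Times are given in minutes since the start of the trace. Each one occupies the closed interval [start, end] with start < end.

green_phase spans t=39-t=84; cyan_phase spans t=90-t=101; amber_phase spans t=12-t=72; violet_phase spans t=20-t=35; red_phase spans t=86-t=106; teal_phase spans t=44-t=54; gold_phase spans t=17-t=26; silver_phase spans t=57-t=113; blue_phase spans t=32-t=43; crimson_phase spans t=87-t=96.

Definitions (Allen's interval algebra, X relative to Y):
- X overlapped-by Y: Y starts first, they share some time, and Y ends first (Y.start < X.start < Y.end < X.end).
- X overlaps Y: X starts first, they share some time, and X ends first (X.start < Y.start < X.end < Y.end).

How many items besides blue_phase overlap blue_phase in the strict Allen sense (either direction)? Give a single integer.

Target blue_phase = [t=32, t=43].
amber_phase [t=12, t=72] → contains → no.
crimson_phase [t=87, t=96] → after → no.
cyan_phase [t=90, t=101] → after → no.
gold_phase [t=17, t=26] → before → no.
green_phase [t=39, t=84] → overlapped-by → counts.
red_phase [t=86, t=106] → after → no.
silver_phase [t=57, t=113] → after → no.
teal_phase [t=44, t=54] → after → no.
violet_phase [t=20, t=35] → overlaps → counts.
Total: 2.

2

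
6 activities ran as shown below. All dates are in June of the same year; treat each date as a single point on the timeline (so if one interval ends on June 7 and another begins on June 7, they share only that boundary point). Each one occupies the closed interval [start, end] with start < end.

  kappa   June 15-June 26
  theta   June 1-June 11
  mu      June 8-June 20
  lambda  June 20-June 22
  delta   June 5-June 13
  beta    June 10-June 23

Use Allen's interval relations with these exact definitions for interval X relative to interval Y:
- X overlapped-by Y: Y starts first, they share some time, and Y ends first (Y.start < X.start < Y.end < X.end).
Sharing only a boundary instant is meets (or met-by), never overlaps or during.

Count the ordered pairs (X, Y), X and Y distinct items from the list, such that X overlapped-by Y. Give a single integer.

Checking all 30 ordered pairs for relation 'overlapped-by'; matching pairs in alphabetical order:
(beta, delta): beta overlapped-by delta ✓
(beta, mu): beta overlapped-by mu ✓
(beta, theta): beta overlapped-by theta ✓
(delta, theta): delta overlapped-by theta ✓
(kappa, beta): kappa overlapped-by beta ✓
(kappa, mu): kappa overlapped-by mu ✓
(mu, delta): mu overlapped-by delta ✓
(mu, theta): mu overlapped-by theta ✓
Count: 8.

8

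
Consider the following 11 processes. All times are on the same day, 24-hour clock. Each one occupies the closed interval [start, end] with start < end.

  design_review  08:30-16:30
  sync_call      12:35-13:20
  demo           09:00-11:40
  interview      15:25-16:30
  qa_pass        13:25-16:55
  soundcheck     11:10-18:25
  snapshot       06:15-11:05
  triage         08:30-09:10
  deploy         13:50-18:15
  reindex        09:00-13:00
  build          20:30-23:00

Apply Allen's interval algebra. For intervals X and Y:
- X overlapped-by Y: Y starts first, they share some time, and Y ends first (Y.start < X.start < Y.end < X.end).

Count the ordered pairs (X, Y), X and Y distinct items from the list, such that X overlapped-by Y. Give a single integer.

12

Checking all 110 ordered pairs for relation 'overlapped-by'; matching pairs in alphabetical order:
(demo, snapshot): demo overlapped-by snapshot ✓
(demo, triage): demo overlapped-by triage ✓
(deploy, design_review): deploy overlapped-by design_review ✓
(deploy, qa_pass): deploy overlapped-by qa_pass ✓
(design_review, snapshot): design_review overlapped-by snapshot ✓
(qa_pass, design_review): qa_pass overlapped-by design_review ✓
(reindex, snapshot): reindex overlapped-by snapshot ✓
(reindex, triage): reindex overlapped-by triage ✓
(soundcheck, demo): soundcheck overlapped-by demo ✓
(soundcheck, design_review): soundcheck overlapped-by design_review ✓
(soundcheck, reindex): soundcheck overlapped-by reindex ✓
(sync_call, reindex): sync_call overlapped-by reindex ✓
Count: 12.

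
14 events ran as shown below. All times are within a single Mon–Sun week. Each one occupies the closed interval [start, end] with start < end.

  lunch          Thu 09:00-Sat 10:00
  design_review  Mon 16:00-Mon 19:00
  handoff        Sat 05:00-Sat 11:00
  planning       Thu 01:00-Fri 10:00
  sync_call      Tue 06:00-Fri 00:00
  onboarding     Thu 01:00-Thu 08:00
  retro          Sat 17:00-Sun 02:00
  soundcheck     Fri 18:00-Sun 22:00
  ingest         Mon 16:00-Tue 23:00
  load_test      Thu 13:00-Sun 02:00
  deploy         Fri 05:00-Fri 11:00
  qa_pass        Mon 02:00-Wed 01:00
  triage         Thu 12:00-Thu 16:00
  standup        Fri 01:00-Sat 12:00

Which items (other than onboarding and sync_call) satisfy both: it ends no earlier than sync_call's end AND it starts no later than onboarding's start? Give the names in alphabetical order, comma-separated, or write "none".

planning

Conditions: its end is no earlier than sync_call's end (X.end >= Fri 00:00) AND its start is no later than onboarding's start (X.start <= Thu 01:00).
deploy: end Fri 11:00 >= Fri 00:00? ✓; start Fri 05:00 <= Thu 01:00? ✗ → no.
design_review: end Mon 19:00 >= Fri 00:00? ✗; start Mon 16:00 <= Thu 01:00? ✓ → no.
handoff: end Sat 11:00 >= Fri 00:00? ✓; start Sat 05:00 <= Thu 01:00? ✗ → no.
ingest: end Tue 23:00 >= Fri 00:00? ✗; start Mon 16:00 <= Thu 01:00? ✓ → no.
load_test: end Sun 02:00 >= Fri 00:00? ✓; start Thu 13:00 <= Thu 01:00? ✗ → no.
lunch: end Sat 10:00 >= Fri 00:00? ✓; start Thu 09:00 <= Thu 01:00? ✗ → no.
planning: end Fri 10:00 >= Fri 00:00? ✓; start Thu 01:00 <= Thu 01:00? ✓ → yes.
qa_pass: end Wed 01:00 >= Fri 00:00? ✗; start Mon 02:00 <= Thu 01:00? ✓ → no.
retro: end Sun 02:00 >= Fri 00:00? ✓; start Sat 17:00 <= Thu 01:00? ✗ → no.
soundcheck: end Sun 22:00 >= Fri 00:00? ✓; start Fri 18:00 <= Thu 01:00? ✗ → no.
standup: end Sat 12:00 >= Fri 00:00? ✓; start Fri 01:00 <= Thu 01:00? ✗ → no.
triage: end Thu 16:00 >= Fri 00:00? ✗; start Thu 12:00 <= Thu 01:00? ✗ → no.
Result: planning.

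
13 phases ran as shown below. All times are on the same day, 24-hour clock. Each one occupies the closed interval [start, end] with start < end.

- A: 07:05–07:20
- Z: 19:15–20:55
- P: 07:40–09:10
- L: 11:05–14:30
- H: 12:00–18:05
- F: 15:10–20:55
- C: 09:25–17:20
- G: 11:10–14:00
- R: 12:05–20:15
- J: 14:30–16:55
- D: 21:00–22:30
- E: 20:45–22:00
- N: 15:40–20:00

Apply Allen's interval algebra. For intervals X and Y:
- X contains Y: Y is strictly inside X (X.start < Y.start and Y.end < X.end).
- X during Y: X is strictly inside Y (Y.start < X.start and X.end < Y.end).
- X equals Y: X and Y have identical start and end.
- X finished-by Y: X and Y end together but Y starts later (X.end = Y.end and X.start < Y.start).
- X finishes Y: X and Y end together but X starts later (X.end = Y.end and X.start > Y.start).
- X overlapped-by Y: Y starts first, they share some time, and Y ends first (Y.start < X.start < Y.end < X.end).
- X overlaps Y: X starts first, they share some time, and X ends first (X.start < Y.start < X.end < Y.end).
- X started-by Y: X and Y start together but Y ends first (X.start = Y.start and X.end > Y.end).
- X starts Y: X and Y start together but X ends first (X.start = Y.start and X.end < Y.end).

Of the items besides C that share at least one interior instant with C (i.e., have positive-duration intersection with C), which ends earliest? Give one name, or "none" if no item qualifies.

Target C = [09:25, 17:20].
A [07:05, 07:20] → before → excluded.
D [21:00, 22:30] → after → excluded.
E [20:45, 22:00] → after → excluded.
F [15:10, 20:55] → overlapped-by → candidate.
G [11:10, 14:00] → during → candidate.
H [12:00, 18:05] → overlapped-by → candidate.
J [14:30, 16:55] → during → candidate.
L [11:05, 14:30] → during → candidate.
N [15:40, 20:00] → overlapped-by → candidate.
P [07:40, 09:10] → before → excluded.
R [12:05, 20:15] → overlapped-by → candidate.
Z [19:15, 20:55] → after → excluded.
Among candidates, earliest end is 14:00 → G.

G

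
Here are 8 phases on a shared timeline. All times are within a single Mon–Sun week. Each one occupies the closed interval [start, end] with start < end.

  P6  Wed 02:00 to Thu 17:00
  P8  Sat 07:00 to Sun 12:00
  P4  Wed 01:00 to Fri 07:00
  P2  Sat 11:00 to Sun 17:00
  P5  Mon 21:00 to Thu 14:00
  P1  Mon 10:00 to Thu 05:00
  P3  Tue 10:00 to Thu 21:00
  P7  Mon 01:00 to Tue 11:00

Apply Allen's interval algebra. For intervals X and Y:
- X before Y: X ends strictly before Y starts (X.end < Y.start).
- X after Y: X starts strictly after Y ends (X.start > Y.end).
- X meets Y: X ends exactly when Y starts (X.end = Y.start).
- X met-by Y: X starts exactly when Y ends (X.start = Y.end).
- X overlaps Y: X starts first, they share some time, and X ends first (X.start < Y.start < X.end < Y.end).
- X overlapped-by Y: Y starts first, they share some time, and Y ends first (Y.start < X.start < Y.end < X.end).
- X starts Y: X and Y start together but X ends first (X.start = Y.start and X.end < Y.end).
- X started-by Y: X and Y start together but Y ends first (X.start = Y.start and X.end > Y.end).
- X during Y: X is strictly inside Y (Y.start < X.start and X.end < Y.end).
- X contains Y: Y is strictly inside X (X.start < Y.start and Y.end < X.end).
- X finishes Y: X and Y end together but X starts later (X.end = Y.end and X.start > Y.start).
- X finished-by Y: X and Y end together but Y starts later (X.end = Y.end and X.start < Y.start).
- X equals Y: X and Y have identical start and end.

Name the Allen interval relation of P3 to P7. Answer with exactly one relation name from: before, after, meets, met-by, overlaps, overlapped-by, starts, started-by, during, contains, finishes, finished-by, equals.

P3 = [Tue 10:00, Thu 21:00]; P7 = [Mon 01:00, Tue 11:00].
Compare endpoints: P3.start > P7.start, P3.start < P7.end, P3.end > P7.start, P3.end > P7.end.
That pattern is 'overlapped-by'.

overlapped-by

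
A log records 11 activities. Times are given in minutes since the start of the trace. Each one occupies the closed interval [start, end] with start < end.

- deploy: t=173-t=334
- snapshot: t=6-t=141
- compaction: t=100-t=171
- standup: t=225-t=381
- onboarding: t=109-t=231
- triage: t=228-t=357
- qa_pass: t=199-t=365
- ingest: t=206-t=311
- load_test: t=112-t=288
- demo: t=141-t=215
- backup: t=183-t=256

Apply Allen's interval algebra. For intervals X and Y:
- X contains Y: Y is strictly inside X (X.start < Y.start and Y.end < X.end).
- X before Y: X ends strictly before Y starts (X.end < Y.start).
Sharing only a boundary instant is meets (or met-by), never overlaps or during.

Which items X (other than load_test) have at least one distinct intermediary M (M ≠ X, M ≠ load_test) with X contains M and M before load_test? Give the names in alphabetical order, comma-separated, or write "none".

Target load_test = [t=112, t=288].
Intermediaries M with M before load_test: none.
Union: none.

none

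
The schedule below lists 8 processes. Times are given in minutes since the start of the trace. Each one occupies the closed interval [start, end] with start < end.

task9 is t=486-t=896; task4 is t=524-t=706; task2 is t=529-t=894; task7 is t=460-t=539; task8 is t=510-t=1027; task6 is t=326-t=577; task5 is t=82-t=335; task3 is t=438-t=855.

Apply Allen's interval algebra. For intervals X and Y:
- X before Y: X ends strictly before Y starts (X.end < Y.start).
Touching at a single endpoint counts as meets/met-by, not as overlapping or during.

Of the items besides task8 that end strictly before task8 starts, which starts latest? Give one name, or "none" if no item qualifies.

task5

Target task8 = [t=510, t=1027].
task2 [t=529, t=894] → during → excluded.
task3 [t=438, t=855] → overlaps → excluded.
task4 [t=524, t=706] → during → excluded.
task5 [t=82, t=335] → before → candidate.
task6 [t=326, t=577] → overlaps → excluded.
task7 [t=460, t=539] → overlaps → excluded.
task9 [t=486, t=896] → overlaps → excluded.
Among candidates, latest start is t=82 → task5.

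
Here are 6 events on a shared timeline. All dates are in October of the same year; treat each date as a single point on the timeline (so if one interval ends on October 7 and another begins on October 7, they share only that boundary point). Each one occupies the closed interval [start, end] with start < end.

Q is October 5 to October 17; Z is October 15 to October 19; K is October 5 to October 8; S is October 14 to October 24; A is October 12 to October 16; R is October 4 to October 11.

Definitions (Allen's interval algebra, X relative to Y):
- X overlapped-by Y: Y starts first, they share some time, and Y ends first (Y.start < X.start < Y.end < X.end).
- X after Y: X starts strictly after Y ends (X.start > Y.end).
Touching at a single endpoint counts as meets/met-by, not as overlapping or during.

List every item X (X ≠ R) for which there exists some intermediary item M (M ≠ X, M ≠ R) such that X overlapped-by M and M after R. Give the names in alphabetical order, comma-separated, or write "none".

S, Z

Target R = [October 4, October 11].
Intermediaries M with M after R: A, S, Z.
Via A — items with X overlapped-by A: S, Z.
Via S — items with X overlapped-by S: none.
Via Z — items with X overlapped-by Z: none.
Union: S, Z.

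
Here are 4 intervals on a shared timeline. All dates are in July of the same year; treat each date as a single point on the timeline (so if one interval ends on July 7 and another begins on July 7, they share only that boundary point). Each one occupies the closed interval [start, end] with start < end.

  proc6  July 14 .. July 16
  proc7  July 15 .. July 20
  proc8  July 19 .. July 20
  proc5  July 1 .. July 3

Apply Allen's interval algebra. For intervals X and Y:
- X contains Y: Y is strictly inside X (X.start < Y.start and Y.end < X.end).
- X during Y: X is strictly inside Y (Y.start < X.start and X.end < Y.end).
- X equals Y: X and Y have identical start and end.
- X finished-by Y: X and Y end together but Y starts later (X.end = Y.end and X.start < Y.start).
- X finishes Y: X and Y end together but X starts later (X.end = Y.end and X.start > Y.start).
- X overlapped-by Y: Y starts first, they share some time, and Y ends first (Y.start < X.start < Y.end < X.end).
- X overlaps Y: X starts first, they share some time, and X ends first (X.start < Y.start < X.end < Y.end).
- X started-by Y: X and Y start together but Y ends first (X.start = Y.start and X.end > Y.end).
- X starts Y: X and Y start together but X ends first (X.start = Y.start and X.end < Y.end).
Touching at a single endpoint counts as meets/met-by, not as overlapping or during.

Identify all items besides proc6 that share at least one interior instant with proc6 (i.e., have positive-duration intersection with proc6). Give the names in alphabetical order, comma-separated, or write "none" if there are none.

Target proc6 = [July 14, July 16].
proc5 [July 1, July 3] → before → no.
proc7 [July 15, July 20] → overlapped-by → yes.
proc8 [July 19, July 20] → after → no.
Result: proc7.

proc7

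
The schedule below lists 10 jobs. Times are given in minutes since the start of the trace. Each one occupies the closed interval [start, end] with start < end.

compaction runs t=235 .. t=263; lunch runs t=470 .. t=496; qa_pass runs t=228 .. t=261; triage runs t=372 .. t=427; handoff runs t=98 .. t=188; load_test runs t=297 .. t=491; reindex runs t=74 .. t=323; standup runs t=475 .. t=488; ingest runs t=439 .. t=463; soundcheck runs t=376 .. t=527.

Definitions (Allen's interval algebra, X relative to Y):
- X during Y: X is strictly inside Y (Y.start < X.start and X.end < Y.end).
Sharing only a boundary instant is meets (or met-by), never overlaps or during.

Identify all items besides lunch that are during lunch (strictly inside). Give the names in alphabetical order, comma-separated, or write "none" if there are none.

Target lunch = [t=470, t=496].
compaction [t=235, t=263] → before → no.
handoff [t=98, t=188] → before → no.
ingest [t=439, t=463] → before → no.
load_test [t=297, t=491] → overlaps → no.
qa_pass [t=228, t=261] → before → no.
reindex [t=74, t=323] → before → no.
soundcheck [t=376, t=527] → contains → no.
standup [t=475, t=488] → during → yes.
triage [t=372, t=427] → before → no.
Result: standup.

standup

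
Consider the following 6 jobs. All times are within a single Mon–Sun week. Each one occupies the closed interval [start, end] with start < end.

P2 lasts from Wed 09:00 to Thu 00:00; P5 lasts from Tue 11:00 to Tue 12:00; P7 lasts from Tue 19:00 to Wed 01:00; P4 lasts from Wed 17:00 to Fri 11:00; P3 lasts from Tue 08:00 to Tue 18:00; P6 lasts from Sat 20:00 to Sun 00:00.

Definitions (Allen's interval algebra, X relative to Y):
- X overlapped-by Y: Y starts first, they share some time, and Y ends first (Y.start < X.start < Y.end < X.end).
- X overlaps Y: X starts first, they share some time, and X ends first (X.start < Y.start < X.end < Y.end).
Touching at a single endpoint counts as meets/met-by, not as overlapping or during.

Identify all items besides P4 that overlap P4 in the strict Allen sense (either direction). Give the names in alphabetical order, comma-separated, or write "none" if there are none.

Target P4 = [Wed 17:00, Fri 11:00].
P2 [Wed 09:00, Thu 00:00] → overlaps → yes.
P3 [Tue 08:00, Tue 18:00] → before → no.
P5 [Tue 11:00, Tue 12:00] → before → no.
P6 [Sat 20:00, Sun 00:00] → after → no.
P7 [Tue 19:00, Wed 01:00] → before → no.
Result: P2.

P2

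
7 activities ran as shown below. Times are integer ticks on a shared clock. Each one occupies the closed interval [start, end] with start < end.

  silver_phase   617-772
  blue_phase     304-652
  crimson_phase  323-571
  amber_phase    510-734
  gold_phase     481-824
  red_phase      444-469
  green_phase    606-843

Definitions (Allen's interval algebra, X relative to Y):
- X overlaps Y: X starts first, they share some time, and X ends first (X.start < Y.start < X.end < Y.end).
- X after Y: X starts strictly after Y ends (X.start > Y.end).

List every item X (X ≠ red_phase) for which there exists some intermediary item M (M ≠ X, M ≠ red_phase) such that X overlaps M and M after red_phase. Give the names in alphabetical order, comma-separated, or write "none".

Target red_phase = [444, 469].
Intermediaries M with M after red_phase: amber_phase, gold_phase, green_phase, silver_phase.
Via amber_phase — items with X overlaps amber_phase: blue_phase, crimson_phase.
Via gold_phase — items with X overlaps gold_phase: blue_phase, crimson_phase.
Via green_phase — items with X overlaps green_phase: amber_phase, blue_phase, gold_phase.
Via silver_phase — items with X overlaps silver_phase: amber_phase, blue_phase.
Union: amber_phase, blue_phase, crimson_phase, gold_phase.

amber_phase, blue_phase, crimson_phase, gold_phase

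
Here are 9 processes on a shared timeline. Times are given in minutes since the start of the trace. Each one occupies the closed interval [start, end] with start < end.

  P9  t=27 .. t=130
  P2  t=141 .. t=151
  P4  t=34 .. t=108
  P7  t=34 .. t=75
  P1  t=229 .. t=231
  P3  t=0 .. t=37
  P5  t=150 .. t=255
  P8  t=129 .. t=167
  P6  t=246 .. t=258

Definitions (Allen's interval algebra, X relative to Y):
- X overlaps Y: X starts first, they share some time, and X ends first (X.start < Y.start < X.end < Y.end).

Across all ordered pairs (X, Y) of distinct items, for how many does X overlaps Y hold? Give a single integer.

Checking all 72 ordered pairs for relation 'overlaps'; matching pairs in alphabetical order:
(P2, P5): P2 overlaps P5 ✓
(P3, P4): P3 overlaps P4 ✓
(P3, P7): P3 overlaps P7 ✓
(P3, P9): P3 overlaps P9 ✓
(P5, P6): P5 overlaps P6 ✓
(P8, P5): P8 overlaps P5 ✓
(P9, P8): P9 overlaps P8 ✓
Count: 7.

7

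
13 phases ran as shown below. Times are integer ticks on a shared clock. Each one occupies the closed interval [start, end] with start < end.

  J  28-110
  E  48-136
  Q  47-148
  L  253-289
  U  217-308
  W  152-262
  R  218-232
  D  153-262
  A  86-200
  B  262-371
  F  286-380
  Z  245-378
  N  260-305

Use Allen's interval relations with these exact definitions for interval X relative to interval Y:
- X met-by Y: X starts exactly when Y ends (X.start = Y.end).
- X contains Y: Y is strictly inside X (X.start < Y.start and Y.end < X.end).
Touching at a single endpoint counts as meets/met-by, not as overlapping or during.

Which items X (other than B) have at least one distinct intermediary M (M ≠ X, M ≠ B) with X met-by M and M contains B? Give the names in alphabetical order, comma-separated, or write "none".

none

Target B = [262, 371].
Intermediaries M with M contains B: Z.
Via Z — items with X met-by Z: none.
Union: none.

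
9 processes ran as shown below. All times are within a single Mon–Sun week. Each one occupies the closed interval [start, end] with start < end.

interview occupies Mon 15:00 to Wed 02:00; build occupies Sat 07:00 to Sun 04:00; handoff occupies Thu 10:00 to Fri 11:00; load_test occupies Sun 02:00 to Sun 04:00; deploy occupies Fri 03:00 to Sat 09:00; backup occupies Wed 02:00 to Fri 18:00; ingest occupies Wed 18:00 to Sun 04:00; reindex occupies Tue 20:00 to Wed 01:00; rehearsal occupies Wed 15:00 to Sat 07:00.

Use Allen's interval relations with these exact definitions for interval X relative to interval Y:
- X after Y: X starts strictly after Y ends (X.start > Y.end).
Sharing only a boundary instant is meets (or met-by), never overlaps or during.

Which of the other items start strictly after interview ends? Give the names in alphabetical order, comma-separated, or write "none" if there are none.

build, deploy, handoff, ingest, load_test, rehearsal

Target interview = [Mon 15:00, Wed 02:00].
backup [Wed 02:00, Fri 18:00] → met-by → no.
build [Sat 07:00, Sun 04:00] → after → yes.
deploy [Fri 03:00, Sat 09:00] → after → yes.
handoff [Thu 10:00, Fri 11:00] → after → yes.
ingest [Wed 18:00, Sun 04:00] → after → yes.
load_test [Sun 02:00, Sun 04:00] → after → yes.
rehearsal [Wed 15:00, Sat 07:00] → after → yes.
reindex [Tue 20:00, Wed 01:00] → during → no.
Result: build, deploy, handoff, ingest, load_test, rehearsal.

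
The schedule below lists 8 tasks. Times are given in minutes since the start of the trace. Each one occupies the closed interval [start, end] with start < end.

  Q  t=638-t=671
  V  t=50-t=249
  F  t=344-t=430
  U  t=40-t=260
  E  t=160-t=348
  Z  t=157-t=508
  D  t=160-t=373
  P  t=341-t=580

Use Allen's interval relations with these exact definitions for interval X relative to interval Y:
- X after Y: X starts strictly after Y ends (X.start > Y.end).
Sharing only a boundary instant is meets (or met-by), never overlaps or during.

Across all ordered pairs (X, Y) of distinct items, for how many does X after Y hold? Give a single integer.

Checking all 56 ordered pairs for relation 'after'; matching pairs in alphabetical order:
(F, U): F after U ✓
(F, V): F after V ✓
(P, U): P after U ✓
(P, V): P after V ✓
(Q, D): Q after D ✓
(Q, E): Q after E ✓
(Q, F): Q after F ✓
(Q, P): Q after P ✓
(Q, U): Q after U ✓
(Q, V): Q after V ✓
(Q, Z): Q after Z ✓
Count: 11.

11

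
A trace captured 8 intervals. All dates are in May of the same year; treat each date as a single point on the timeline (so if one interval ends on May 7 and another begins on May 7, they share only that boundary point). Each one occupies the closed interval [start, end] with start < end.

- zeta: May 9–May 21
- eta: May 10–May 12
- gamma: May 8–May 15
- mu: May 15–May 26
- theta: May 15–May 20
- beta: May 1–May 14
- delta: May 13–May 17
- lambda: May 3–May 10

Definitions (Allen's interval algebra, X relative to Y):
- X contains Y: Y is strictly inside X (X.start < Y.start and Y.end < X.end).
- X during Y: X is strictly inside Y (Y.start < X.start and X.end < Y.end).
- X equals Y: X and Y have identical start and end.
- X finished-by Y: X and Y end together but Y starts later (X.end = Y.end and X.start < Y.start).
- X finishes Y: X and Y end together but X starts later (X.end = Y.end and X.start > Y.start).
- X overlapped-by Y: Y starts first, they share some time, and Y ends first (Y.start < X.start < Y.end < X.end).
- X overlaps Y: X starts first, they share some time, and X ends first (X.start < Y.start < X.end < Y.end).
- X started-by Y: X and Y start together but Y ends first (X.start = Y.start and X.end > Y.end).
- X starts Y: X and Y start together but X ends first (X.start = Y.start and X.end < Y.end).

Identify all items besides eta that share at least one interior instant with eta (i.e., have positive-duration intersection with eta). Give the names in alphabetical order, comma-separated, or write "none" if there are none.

beta, gamma, zeta

Target eta = [May 10, May 12].
beta [May 1, May 14] → contains → yes.
delta [May 13, May 17] → after → no.
gamma [May 8, May 15] → contains → yes.
lambda [May 3, May 10] → meets → no.
mu [May 15, May 26] → after → no.
theta [May 15, May 20] → after → no.
zeta [May 9, May 21] → contains → yes.
Result: beta, gamma, zeta.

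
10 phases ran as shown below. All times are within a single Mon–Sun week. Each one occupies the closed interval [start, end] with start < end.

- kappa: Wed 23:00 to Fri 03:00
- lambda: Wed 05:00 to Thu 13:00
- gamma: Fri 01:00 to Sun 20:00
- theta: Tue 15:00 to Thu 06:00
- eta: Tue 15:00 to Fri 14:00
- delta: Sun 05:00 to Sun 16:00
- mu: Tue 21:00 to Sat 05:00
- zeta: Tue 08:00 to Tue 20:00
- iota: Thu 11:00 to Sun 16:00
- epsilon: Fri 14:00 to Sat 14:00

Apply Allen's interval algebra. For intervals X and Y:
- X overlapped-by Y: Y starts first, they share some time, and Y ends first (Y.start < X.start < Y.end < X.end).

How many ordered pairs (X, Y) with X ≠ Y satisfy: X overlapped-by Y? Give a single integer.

16

Checking all 90 ordered pairs for relation 'overlapped-by'; matching pairs in alphabetical order:
(epsilon, mu): epsilon overlapped-by mu ✓
(eta, zeta): eta overlapped-by zeta ✓
(gamma, eta): gamma overlapped-by eta ✓
(gamma, iota): gamma overlapped-by iota ✓
(gamma, kappa): gamma overlapped-by kappa ✓
(gamma, mu): gamma overlapped-by mu ✓
(iota, eta): iota overlapped-by eta ✓
(iota, kappa): iota overlapped-by kappa ✓
(iota, lambda): iota overlapped-by lambda ✓
(iota, mu): iota overlapped-by mu ✓
(kappa, lambda): kappa overlapped-by lambda ✓
(kappa, theta): kappa overlapped-by theta ✓
(lambda, theta): lambda overlapped-by theta ✓
(mu, eta): mu overlapped-by eta ✓
(mu, theta): mu overlapped-by theta ✓
(theta, zeta): theta overlapped-by zeta ✓
Count: 16.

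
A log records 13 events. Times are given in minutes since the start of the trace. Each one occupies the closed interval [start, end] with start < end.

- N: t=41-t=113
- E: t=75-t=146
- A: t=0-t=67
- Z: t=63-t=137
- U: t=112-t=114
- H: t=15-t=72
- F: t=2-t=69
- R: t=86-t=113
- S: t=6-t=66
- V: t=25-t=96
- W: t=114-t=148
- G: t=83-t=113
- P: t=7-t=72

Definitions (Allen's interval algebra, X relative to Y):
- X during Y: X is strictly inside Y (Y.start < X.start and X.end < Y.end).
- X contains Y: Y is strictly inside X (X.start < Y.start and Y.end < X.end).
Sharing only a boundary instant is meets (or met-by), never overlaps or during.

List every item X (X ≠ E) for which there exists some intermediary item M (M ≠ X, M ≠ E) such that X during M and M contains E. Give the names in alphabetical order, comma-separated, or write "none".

none

Target E = [t=75, t=146].
Intermediaries M with M contains E: none.
Union: none.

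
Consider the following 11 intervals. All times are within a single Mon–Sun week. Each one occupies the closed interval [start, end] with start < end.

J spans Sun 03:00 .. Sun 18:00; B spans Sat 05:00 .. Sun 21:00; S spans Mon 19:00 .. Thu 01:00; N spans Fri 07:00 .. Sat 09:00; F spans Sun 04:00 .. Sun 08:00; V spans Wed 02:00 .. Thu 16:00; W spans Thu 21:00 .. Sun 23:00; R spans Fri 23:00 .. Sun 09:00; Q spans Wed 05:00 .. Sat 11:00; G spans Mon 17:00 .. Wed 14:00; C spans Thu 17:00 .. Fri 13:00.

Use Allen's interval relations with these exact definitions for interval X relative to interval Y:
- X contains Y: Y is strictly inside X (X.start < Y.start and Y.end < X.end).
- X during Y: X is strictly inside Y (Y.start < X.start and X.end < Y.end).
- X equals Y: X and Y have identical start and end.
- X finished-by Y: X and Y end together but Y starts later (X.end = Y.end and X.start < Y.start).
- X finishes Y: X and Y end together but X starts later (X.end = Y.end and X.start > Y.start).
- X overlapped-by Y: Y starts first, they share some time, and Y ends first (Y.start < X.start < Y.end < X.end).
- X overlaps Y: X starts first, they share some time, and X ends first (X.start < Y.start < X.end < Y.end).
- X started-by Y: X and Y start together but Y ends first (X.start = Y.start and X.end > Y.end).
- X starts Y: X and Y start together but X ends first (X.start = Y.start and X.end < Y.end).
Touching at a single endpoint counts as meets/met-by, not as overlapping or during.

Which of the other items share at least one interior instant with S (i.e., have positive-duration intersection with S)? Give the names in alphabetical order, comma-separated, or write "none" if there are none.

Target S = [Mon 19:00, Thu 01:00].
B [Sat 05:00, Sun 21:00] → after → no.
C [Thu 17:00, Fri 13:00] → after → no.
F [Sun 04:00, Sun 08:00] → after → no.
G [Mon 17:00, Wed 14:00] → overlaps → yes.
J [Sun 03:00, Sun 18:00] → after → no.
N [Fri 07:00, Sat 09:00] → after → no.
Q [Wed 05:00, Sat 11:00] → overlapped-by → yes.
R [Fri 23:00, Sun 09:00] → after → no.
V [Wed 02:00, Thu 16:00] → overlapped-by → yes.
W [Thu 21:00, Sun 23:00] → after → no.
Result: G, Q, V.

G, Q, V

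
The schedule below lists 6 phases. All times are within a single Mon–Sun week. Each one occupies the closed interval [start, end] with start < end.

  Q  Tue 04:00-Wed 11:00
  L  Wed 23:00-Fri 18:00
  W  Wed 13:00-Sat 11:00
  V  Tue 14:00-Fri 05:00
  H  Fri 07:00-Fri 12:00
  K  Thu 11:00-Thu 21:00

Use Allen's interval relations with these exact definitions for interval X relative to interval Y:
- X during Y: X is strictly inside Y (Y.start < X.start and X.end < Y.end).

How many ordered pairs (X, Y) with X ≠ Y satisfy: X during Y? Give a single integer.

Checking all 30 ordered pairs for relation 'during'; matching pairs in alphabetical order:
(H, L): H during L ✓
(H, W): H during W ✓
(K, L): K during L ✓
(K, V): K during V ✓
(K, W): K during W ✓
(L, W): L during W ✓
Count: 6.

6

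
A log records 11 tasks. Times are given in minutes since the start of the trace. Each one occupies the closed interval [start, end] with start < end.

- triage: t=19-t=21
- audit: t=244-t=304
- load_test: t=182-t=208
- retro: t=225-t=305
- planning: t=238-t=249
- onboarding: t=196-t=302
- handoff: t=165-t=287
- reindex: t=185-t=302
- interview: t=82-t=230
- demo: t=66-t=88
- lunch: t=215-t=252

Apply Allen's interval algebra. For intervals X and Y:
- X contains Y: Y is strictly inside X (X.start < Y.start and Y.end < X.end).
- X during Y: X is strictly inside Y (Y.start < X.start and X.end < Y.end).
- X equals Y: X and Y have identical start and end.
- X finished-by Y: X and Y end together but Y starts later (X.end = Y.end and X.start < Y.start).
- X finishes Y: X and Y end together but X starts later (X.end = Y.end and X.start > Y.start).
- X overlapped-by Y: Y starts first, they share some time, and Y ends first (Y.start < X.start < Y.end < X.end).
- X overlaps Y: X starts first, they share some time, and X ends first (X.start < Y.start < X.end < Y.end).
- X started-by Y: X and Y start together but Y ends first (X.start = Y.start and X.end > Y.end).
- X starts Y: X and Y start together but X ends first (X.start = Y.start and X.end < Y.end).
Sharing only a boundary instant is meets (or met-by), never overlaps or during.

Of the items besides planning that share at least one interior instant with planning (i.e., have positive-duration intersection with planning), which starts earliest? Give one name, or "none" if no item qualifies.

Target planning = [t=238, t=249].
audit [t=244, t=304] → overlapped-by → candidate.
demo [t=66, t=88] → before → excluded.
handoff [t=165, t=287] → contains → candidate.
interview [t=82, t=230] → before → excluded.
load_test [t=182, t=208] → before → excluded.
lunch [t=215, t=252] → contains → candidate.
onboarding [t=196, t=302] → contains → candidate.
reindex [t=185, t=302] → contains → candidate.
retro [t=225, t=305] → contains → candidate.
triage [t=19, t=21] → before → excluded.
Among candidates, earliest start is t=165 → handoff.

handoff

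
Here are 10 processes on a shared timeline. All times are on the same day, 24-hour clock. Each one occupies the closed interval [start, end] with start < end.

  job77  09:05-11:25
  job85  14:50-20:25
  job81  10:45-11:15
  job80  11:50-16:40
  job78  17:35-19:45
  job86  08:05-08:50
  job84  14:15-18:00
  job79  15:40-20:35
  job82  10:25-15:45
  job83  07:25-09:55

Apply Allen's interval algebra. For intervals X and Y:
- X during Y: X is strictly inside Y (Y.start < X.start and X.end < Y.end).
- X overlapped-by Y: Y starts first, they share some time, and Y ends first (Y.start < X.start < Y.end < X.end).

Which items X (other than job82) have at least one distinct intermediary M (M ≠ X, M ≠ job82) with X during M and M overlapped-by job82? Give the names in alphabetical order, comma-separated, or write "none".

job78

Target job82 = [10:25, 15:45].
Intermediaries M with M overlapped-by job82: job79, job80, job84, job85.
Via job79 — items with X during job79: job78.
Via job80 — items with X during job80: none.
Via job84 — items with X during job84: none.
Via job85 — items with X during job85: job78.
Union: job78.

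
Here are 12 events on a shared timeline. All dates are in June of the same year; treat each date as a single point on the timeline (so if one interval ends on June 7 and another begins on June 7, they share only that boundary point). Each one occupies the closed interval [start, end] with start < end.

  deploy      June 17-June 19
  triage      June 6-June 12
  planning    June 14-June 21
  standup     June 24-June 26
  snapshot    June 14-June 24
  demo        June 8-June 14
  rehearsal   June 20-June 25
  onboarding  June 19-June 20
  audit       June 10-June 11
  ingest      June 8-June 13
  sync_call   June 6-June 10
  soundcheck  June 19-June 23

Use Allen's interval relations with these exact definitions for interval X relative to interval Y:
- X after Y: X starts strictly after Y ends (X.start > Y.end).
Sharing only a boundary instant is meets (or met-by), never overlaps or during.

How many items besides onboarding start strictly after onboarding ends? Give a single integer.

1

Target onboarding = [June 19, June 20].
audit [June 10, June 11] → before → no.
demo [June 8, June 14] → before → no.
deploy [June 17, June 19] → meets → no.
ingest [June 8, June 13] → before → no.
planning [June 14, June 21] → contains → no.
rehearsal [June 20, June 25] → met-by → no.
snapshot [June 14, June 24] → contains → no.
soundcheck [June 19, June 23] → started-by → no.
standup [June 24, June 26] → after → counts.
sync_call [June 6, June 10] → before → no.
triage [June 6, June 12] → before → no.
Total: 1.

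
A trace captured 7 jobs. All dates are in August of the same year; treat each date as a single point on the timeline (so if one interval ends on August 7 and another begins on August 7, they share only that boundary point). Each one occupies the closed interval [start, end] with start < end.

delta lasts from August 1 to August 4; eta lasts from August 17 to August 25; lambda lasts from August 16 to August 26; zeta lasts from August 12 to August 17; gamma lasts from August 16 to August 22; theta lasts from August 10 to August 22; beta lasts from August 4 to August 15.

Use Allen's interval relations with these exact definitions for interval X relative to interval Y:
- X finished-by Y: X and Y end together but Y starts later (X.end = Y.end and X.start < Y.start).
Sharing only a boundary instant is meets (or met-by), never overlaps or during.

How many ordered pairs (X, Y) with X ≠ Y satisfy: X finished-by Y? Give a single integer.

Checking all 42 ordered pairs for relation 'finished-by'; matching pairs in alphabetical order:
(theta, gamma): theta finished-by gamma ✓
Count: 1.

1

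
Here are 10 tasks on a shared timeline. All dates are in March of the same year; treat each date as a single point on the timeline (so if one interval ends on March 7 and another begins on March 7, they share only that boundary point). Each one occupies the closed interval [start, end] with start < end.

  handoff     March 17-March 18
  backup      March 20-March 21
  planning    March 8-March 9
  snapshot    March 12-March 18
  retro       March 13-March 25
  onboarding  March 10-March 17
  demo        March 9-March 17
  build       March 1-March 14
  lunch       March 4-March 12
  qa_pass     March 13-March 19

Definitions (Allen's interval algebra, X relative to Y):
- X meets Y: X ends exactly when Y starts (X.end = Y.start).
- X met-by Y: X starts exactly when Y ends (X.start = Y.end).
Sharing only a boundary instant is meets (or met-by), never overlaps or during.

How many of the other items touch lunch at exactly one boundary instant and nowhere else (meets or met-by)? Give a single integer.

1

Target lunch = [March 4, March 12].
backup [March 20, March 21] → after → no.
build [March 1, March 14] → contains → no.
demo [March 9, March 17] → overlapped-by → no.
handoff [March 17, March 18] → after → no.
onboarding [March 10, March 17] → overlapped-by → no.
planning [March 8, March 9] → during → no.
qa_pass [March 13, March 19] → after → no.
retro [March 13, March 25] → after → no.
snapshot [March 12, March 18] → met-by → counts.
Total: 1.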